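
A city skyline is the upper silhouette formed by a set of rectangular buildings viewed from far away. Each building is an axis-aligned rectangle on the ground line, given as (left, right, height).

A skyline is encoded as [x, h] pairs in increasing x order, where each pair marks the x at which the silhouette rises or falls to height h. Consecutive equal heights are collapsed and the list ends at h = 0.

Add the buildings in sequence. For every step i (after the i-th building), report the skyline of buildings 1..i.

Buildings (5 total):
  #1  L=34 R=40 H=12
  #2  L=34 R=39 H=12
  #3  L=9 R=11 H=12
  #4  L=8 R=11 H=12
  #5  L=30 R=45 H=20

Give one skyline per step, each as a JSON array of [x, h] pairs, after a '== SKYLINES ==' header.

== SKYLINES ==
[[34,12],[40,0]]
[[34,12],[40,0]]
[[9,12],[11,0],[34,12],[40,0]]
[[8,12],[11,0],[34,12],[40,0]]
[[8,12],[11,0],[30,20],[45,0]]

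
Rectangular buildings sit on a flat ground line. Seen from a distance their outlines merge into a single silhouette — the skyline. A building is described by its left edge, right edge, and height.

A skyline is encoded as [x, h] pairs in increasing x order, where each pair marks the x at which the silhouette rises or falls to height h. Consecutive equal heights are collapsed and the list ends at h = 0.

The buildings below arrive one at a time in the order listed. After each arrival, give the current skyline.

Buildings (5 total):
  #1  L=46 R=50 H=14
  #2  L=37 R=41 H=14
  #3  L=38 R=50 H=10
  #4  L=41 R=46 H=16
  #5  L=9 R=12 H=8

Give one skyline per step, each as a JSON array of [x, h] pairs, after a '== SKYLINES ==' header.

== SKYLINES ==
[[46,14],[50,0]]
[[37,14],[41,0],[46,14],[50,0]]
[[37,14],[41,10],[46,14],[50,0]]
[[37,14],[41,16],[46,14],[50,0]]
[[9,8],[12,0],[37,14],[41,16],[46,14],[50,0]]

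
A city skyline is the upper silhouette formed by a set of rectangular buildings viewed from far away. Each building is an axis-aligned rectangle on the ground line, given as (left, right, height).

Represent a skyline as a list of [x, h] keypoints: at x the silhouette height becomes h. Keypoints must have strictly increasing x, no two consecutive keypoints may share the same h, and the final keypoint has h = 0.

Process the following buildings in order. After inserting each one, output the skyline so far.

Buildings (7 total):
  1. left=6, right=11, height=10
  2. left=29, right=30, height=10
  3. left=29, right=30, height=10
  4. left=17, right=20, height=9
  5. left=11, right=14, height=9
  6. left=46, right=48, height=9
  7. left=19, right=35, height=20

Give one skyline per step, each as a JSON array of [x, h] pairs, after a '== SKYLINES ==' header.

== SKYLINES ==
[[6,10],[11,0]]
[[6,10],[11,0],[29,10],[30,0]]
[[6,10],[11,0],[29,10],[30,0]]
[[6,10],[11,0],[17,9],[20,0],[29,10],[30,0]]
[[6,10],[11,9],[14,0],[17,9],[20,0],[29,10],[30,0]]
[[6,10],[11,9],[14,0],[17,9],[20,0],[29,10],[30,0],[46,9],[48,0]]
[[6,10],[11,9],[14,0],[17,9],[19,20],[35,0],[46,9],[48,0]]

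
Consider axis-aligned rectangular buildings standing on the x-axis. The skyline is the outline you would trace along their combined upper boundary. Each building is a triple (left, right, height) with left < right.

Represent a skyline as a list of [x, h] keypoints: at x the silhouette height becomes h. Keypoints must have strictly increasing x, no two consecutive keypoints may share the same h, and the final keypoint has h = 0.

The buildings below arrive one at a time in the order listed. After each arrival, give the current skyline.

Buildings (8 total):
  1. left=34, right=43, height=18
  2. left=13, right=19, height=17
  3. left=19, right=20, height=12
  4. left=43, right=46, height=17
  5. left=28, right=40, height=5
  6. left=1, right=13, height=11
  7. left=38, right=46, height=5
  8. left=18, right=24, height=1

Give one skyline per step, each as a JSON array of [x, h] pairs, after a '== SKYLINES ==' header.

== SKYLINES ==
[[34,18],[43,0]]
[[13,17],[19,0],[34,18],[43,0]]
[[13,17],[19,12],[20,0],[34,18],[43,0]]
[[13,17],[19,12],[20,0],[34,18],[43,17],[46,0]]
[[13,17],[19,12],[20,0],[28,5],[34,18],[43,17],[46,0]]
[[1,11],[13,17],[19,12],[20,0],[28,5],[34,18],[43,17],[46,0]]
[[1,11],[13,17],[19,12],[20,0],[28,5],[34,18],[43,17],[46,0]]
[[1,11],[13,17],[19,12],[20,1],[24,0],[28,5],[34,18],[43,17],[46,0]]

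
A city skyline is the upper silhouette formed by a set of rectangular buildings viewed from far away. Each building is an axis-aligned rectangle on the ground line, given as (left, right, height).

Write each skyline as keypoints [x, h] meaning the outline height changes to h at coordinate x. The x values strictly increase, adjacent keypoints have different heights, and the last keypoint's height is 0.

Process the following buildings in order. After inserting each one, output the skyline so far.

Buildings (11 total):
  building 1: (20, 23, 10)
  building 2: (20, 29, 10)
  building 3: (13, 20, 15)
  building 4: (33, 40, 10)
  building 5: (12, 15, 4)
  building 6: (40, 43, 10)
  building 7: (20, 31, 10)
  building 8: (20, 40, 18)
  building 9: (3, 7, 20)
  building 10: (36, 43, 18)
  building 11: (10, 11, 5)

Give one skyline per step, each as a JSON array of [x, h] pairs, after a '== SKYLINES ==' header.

== SKYLINES ==
[[20,10],[23,0]]
[[20,10],[29,0]]
[[13,15],[20,10],[29,0]]
[[13,15],[20,10],[29,0],[33,10],[40,0]]
[[12,4],[13,15],[20,10],[29,0],[33,10],[40,0]]
[[12,4],[13,15],[20,10],[29,0],[33,10],[43,0]]
[[12,4],[13,15],[20,10],[31,0],[33,10],[43,0]]
[[12,4],[13,15],[20,18],[40,10],[43,0]]
[[3,20],[7,0],[12,4],[13,15],[20,18],[40,10],[43,0]]
[[3,20],[7,0],[12,4],[13,15],[20,18],[43,0]]
[[3,20],[7,0],[10,5],[11,0],[12,4],[13,15],[20,18],[43,0]]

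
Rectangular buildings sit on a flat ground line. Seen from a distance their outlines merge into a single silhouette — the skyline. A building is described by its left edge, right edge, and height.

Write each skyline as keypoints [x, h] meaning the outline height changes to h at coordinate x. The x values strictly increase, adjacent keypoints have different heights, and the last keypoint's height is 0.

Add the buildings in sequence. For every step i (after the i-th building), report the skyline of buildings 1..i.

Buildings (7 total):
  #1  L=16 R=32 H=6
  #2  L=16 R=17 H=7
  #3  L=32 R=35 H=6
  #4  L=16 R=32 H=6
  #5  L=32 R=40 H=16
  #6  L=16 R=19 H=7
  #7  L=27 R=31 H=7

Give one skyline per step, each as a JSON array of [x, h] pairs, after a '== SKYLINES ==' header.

== SKYLINES ==
[[16,6],[32,0]]
[[16,7],[17,6],[32,0]]
[[16,7],[17,6],[35,0]]
[[16,7],[17,6],[35,0]]
[[16,7],[17,6],[32,16],[40,0]]
[[16,7],[19,6],[32,16],[40,0]]
[[16,7],[19,6],[27,7],[31,6],[32,16],[40,0]]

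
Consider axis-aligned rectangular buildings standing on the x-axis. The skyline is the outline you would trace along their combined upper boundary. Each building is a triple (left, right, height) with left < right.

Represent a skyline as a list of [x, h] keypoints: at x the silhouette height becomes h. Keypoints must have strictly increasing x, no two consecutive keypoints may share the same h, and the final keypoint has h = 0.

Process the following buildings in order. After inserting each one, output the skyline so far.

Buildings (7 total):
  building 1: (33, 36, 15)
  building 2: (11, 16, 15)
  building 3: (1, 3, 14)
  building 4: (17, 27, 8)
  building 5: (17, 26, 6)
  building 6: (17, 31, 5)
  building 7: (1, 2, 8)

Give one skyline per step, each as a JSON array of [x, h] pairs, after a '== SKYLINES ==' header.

== SKYLINES ==
[[33,15],[36,0]]
[[11,15],[16,0],[33,15],[36,0]]
[[1,14],[3,0],[11,15],[16,0],[33,15],[36,0]]
[[1,14],[3,0],[11,15],[16,0],[17,8],[27,0],[33,15],[36,0]]
[[1,14],[3,0],[11,15],[16,0],[17,8],[27,0],[33,15],[36,0]]
[[1,14],[3,0],[11,15],[16,0],[17,8],[27,5],[31,0],[33,15],[36,0]]
[[1,14],[3,0],[11,15],[16,0],[17,8],[27,5],[31,0],[33,15],[36,0]]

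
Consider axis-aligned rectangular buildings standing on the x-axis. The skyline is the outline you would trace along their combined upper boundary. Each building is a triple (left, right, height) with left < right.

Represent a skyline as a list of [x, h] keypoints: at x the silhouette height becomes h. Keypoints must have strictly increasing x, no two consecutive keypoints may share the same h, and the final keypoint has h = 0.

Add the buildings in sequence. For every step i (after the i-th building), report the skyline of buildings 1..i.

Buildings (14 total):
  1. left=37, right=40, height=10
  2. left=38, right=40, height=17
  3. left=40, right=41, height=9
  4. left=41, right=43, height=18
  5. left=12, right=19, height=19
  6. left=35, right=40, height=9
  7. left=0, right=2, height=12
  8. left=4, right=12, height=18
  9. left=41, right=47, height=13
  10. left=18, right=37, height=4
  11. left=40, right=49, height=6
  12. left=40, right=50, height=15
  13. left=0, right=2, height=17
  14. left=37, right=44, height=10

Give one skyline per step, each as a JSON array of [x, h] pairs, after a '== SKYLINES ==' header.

== SKYLINES ==
[[37,10],[40,0]]
[[37,10],[38,17],[40,0]]
[[37,10],[38,17],[40,9],[41,0]]
[[37,10],[38,17],[40,9],[41,18],[43,0]]
[[12,19],[19,0],[37,10],[38,17],[40,9],[41,18],[43,0]]
[[12,19],[19,0],[35,9],[37,10],[38,17],[40,9],[41,18],[43,0]]
[[0,12],[2,0],[12,19],[19,0],[35,9],[37,10],[38,17],[40,9],[41,18],[43,0]]
[[0,12],[2,0],[4,18],[12,19],[19,0],[35,9],[37,10],[38,17],[40,9],[41,18],[43,0]]
[[0,12],[2,0],[4,18],[12,19],[19,0],[35,9],[37,10],[38,17],[40,9],[41,18],[43,13],[47,0]]
[[0,12],[2,0],[4,18],[12,19],[19,4],[35,9],[37,10],[38,17],[40,9],[41,18],[43,13],[47,0]]
[[0,12],[2,0],[4,18],[12,19],[19,4],[35,9],[37,10],[38,17],[40,9],[41,18],[43,13],[47,6],[49,0]]
[[0,12],[2,0],[4,18],[12,19],[19,4],[35,9],[37,10],[38,17],[40,15],[41,18],[43,15],[50,0]]
[[0,17],[2,0],[4,18],[12,19],[19,4],[35,9],[37,10],[38,17],[40,15],[41,18],[43,15],[50,0]]
[[0,17],[2,0],[4,18],[12,19],[19,4],[35,9],[37,10],[38,17],[40,15],[41,18],[43,15],[50,0]]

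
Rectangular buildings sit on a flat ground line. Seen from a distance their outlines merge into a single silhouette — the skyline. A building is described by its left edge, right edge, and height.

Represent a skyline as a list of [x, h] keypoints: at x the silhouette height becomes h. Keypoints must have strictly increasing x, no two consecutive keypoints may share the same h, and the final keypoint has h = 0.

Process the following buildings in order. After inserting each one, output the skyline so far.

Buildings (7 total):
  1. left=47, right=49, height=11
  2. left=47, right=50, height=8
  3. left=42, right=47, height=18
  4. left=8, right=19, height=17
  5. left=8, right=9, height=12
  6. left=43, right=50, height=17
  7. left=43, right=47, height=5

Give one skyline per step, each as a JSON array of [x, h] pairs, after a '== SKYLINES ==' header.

== SKYLINES ==
[[47,11],[49,0]]
[[47,11],[49,8],[50,0]]
[[42,18],[47,11],[49,8],[50,0]]
[[8,17],[19,0],[42,18],[47,11],[49,8],[50,0]]
[[8,17],[19,0],[42,18],[47,11],[49,8],[50,0]]
[[8,17],[19,0],[42,18],[47,17],[50,0]]
[[8,17],[19,0],[42,18],[47,17],[50,0]]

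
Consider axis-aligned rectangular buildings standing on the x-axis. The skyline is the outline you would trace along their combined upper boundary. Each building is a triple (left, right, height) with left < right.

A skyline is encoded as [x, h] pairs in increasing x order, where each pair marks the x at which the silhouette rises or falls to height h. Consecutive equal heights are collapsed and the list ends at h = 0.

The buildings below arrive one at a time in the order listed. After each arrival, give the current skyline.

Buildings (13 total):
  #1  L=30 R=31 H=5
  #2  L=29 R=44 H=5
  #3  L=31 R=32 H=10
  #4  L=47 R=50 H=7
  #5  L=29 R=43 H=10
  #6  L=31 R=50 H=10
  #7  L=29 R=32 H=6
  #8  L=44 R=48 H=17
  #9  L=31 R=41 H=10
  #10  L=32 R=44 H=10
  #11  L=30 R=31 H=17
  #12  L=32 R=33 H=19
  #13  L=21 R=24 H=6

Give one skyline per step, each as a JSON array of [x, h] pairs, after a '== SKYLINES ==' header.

== SKYLINES ==
[[30,5],[31,0]]
[[29,5],[44,0]]
[[29,5],[31,10],[32,5],[44,0]]
[[29,5],[31,10],[32,5],[44,0],[47,7],[50,0]]
[[29,10],[43,5],[44,0],[47,7],[50,0]]
[[29,10],[50,0]]
[[29,10],[50,0]]
[[29,10],[44,17],[48,10],[50,0]]
[[29,10],[44,17],[48,10],[50,0]]
[[29,10],[44,17],[48,10],[50,0]]
[[29,10],[30,17],[31,10],[44,17],[48,10],[50,0]]
[[29,10],[30,17],[31,10],[32,19],[33,10],[44,17],[48,10],[50,0]]
[[21,6],[24,0],[29,10],[30,17],[31,10],[32,19],[33,10],[44,17],[48,10],[50,0]]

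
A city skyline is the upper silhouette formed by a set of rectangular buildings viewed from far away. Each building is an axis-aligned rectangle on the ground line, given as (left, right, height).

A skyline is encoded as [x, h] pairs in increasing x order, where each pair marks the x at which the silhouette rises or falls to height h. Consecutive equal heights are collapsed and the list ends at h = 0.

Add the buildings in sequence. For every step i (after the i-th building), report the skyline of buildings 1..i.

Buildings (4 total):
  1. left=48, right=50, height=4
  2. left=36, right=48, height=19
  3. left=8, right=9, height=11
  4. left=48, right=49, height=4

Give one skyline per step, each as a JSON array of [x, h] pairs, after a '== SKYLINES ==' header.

== SKYLINES ==
[[48,4],[50,0]]
[[36,19],[48,4],[50,0]]
[[8,11],[9,0],[36,19],[48,4],[50,0]]
[[8,11],[9,0],[36,19],[48,4],[50,0]]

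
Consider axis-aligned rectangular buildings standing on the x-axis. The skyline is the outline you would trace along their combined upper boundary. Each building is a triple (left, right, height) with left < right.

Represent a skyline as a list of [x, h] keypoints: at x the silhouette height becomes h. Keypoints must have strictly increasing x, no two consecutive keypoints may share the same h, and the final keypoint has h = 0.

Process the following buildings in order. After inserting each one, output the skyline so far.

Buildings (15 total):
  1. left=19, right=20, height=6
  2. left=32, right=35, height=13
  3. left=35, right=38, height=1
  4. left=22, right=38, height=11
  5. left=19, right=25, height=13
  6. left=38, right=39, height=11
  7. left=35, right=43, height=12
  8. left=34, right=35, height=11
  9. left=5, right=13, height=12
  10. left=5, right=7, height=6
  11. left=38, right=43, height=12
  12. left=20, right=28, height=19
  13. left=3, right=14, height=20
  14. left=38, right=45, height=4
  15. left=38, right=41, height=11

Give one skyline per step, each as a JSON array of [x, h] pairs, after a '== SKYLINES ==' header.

== SKYLINES ==
[[19,6],[20,0]]
[[19,6],[20,0],[32,13],[35,0]]
[[19,6],[20,0],[32,13],[35,1],[38,0]]
[[19,6],[20,0],[22,11],[32,13],[35,11],[38,0]]
[[19,13],[25,11],[32,13],[35,11],[38,0]]
[[19,13],[25,11],[32,13],[35,11],[39,0]]
[[19,13],[25,11],[32,13],[35,12],[43,0]]
[[19,13],[25,11],[32,13],[35,12],[43,0]]
[[5,12],[13,0],[19,13],[25,11],[32,13],[35,12],[43,0]]
[[5,12],[13,0],[19,13],[25,11],[32,13],[35,12],[43,0]]
[[5,12],[13,0],[19,13],[25,11],[32,13],[35,12],[43,0]]
[[5,12],[13,0],[19,13],[20,19],[28,11],[32,13],[35,12],[43,0]]
[[3,20],[14,0],[19,13],[20,19],[28,11],[32,13],[35,12],[43,0]]
[[3,20],[14,0],[19,13],[20,19],[28,11],[32,13],[35,12],[43,4],[45,0]]
[[3,20],[14,0],[19,13],[20,19],[28,11],[32,13],[35,12],[43,4],[45,0]]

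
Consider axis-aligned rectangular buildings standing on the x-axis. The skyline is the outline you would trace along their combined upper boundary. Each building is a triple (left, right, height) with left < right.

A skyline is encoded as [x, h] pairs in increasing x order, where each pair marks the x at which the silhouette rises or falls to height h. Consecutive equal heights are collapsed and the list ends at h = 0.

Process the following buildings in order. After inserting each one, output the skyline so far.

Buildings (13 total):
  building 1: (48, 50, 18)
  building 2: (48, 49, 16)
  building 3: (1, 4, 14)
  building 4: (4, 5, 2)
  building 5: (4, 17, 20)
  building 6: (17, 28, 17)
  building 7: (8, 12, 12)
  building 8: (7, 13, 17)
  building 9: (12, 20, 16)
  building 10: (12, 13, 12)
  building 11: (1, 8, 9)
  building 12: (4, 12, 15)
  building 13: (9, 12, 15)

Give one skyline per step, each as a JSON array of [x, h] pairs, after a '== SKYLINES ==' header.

== SKYLINES ==
[[48,18],[50,0]]
[[48,18],[50,0]]
[[1,14],[4,0],[48,18],[50,0]]
[[1,14],[4,2],[5,0],[48,18],[50,0]]
[[1,14],[4,20],[17,0],[48,18],[50,0]]
[[1,14],[4,20],[17,17],[28,0],[48,18],[50,0]]
[[1,14],[4,20],[17,17],[28,0],[48,18],[50,0]]
[[1,14],[4,20],[17,17],[28,0],[48,18],[50,0]]
[[1,14],[4,20],[17,17],[28,0],[48,18],[50,0]]
[[1,14],[4,20],[17,17],[28,0],[48,18],[50,0]]
[[1,14],[4,20],[17,17],[28,0],[48,18],[50,0]]
[[1,14],[4,20],[17,17],[28,0],[48,18],[50,0]]
[[1,14],[4,20],[17,17],[28,0],[48,18],[50,0]]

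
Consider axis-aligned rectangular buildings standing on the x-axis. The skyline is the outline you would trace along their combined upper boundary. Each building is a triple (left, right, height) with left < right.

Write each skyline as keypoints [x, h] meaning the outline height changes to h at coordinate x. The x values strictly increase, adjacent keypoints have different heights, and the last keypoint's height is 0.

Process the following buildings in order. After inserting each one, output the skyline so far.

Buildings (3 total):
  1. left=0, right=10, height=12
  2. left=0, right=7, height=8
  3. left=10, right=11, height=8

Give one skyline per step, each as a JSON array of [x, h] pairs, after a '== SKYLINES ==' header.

== SKYLINES ==
[[0,12],[10,0]]
[[0,12],[10,0]]
[[0,12],[10,8],[11,0]]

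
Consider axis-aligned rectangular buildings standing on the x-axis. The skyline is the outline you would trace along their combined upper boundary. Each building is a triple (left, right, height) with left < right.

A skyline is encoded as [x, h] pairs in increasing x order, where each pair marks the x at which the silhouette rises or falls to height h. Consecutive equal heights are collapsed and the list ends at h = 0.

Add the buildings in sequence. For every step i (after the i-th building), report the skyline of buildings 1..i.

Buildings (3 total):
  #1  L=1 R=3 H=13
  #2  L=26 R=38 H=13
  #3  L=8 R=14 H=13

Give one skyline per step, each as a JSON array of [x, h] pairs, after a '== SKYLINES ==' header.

== SKYLINES ==
[[1,13],[3,0]]
[[1,13],[3,0],[26,13],[38,0]]
[[1,13],[3,0],[8,13],[14,0],[26,13],[38,0]]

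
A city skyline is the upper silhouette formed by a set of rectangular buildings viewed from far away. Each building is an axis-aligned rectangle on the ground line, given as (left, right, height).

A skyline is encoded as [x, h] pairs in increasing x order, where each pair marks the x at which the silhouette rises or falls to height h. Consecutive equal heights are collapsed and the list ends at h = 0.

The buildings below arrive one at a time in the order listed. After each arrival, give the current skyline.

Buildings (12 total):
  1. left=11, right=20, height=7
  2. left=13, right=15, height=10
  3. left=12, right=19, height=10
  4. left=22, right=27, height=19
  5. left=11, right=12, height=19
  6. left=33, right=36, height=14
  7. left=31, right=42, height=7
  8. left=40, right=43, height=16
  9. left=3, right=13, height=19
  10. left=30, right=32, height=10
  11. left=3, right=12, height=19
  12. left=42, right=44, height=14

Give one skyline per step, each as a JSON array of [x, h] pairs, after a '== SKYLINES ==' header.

== SKYLINES ==
[[11,7],[20,0]]
[[11,7],[13,10],[15,7],[20,0]]
[[11,7],[12,10],[19,7],[20,0]]
[[11,7],[12,10],[19,7],[20,0],[22,19],[27,0]]
[[11,19],[12,10],[19,7],[20,0],[22,19],[27,0]]
[[11,19],[12,10],[19,7],[20,0],[22,19],[27,0],[33,14],[36,0]]
[[11,19],[12,10],[19,7],[20,0],[22,19],[27,0],[31,7],[33,14],[36,7],[42,0]]
[[11,19],[12,10],[19,7],[20,0],[22,19],[27,0],[31,7],[33,14],[36,7],[40,16],[43,0]]
[[3,19],[13,10],[19,7],[20,0],[22,19],[27,0],[31,7],[33,14],[36,7],[40,16],[43,0]]
[[3,19],[13,10],[19,7],[20,0],[22,19],[27,0],[30,10],[32,7],[33,14],[36,7],[40,16],[43,0]]
[[3,19],[13,10],[19,7],[20,0],[22,19],[27,0],[30,10],[32,7],[33,14],[36,7],[40,16],[43,0]]
[[3,19],[13,10],[19,7],[20,0],[22,19],[27,0],[30,10],[32,7],[33,14],[36,7],[40,16],[43,14],[44,0]]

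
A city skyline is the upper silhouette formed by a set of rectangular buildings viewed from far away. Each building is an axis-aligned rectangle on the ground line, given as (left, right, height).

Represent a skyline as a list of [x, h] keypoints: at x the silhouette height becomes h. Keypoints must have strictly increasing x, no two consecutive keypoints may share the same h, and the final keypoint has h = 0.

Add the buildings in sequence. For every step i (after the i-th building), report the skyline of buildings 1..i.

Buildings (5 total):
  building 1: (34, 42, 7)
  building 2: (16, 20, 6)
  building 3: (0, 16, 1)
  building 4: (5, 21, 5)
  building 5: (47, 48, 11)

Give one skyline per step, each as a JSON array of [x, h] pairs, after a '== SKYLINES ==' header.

== SKYLINES ==
[[34,7],[42,0]]
[[16,6],[20,0],[34,7],[42,0]]
[[0,1],[16,6],[20,0],[34,7],[42,0]]
[[0,1],[5,5],[16,6],[20,5],[21,0],[34,7],[42,0]]
[[0,1],[5,5],[16,6],[20,5],[21,0],[34,7],[42,0],[47,11],[48,0]]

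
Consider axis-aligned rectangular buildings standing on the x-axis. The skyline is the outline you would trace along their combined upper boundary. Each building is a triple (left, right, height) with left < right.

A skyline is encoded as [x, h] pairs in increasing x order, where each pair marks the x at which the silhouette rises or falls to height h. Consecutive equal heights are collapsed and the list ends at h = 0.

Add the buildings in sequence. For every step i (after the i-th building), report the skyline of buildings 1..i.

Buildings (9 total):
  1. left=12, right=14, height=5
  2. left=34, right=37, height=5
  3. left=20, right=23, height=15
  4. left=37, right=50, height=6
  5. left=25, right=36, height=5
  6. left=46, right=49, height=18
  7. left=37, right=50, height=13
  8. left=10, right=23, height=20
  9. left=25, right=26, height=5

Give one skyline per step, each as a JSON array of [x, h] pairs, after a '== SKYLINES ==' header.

== SKYLINES ==
[[12,5],[14,0]]
[[12,5],[14,0],[34,5],[37,0]]
[[12,5],[14,0],[20,15],[23,0],[34,5],[37,0]]
[[12,5],[14,0],[20,15],[23,0],[34,5],[37,6],[50,0]]
[[12,5],[14,0],[20,15],[23,0],[25,5],[37,6],[50,0]]
[[12,5],[14,0],[20,15],[23,0],[25,5],[37,6],[46,18],[49,6],[50,0]]
[[12,5],[14,0],[20,15],[23,0],[25,5],[37,13],[46,18],[49,13],[50,0]]
[[10,20],[23,0],[25,5],[37,13],[46,18],[49,13],[50,0]]
[[10,20],[23,0],[25,5],[37,13],[46,18],[49,13],[50,0]]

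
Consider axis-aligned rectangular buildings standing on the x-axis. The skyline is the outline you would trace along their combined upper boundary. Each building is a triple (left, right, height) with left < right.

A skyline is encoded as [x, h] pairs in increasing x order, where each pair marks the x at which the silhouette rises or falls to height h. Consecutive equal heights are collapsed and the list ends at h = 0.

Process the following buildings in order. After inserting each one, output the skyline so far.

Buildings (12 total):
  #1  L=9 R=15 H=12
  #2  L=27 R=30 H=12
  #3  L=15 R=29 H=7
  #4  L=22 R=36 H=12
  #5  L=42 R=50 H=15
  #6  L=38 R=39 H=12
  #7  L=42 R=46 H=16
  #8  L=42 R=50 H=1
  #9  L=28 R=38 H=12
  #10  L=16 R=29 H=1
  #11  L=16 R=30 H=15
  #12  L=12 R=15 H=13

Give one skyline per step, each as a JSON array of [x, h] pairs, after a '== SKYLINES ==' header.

== SKYLINES ==
[[9,12],[15,0]]
[[9,12],[15,0],[27,12],[30,0]]
[[9,12],[15,7],[27,12],[30,0]]
[[9,12],[15,7],[22,12],[36,0]]
[[9,12],[15,7],[22,12],[36,0],[42,15],[50,0]]
[[9,12],[15,7],[22,12],[36,0],[38,12],[39,0],[42,15],[50,0]]
[[9,12],[15,7],[22,12],[36,0],[38,12],[39,0],[42,16],[46,15],[50,0]]
[[9,12],[15,7],[22,12],[36,0],[38,12],[39,0],[42,16],[46,15],[50,0]]
[[9,12],[15,7],[22,12],[39,0],[42,16],[46,15],[50,0]]
[[9,12],[15,7],[22,12],[39,0],[42,16],[46,15],[50,0]]
[[9,12],[15,7],[16,15],[30,12],[39,0],[42,16],[46,15],[50,0]]
[[9,12],[12,13],[15,7],[16,15],[30,12],[39,0],[42,16],[46,15],[50,0]]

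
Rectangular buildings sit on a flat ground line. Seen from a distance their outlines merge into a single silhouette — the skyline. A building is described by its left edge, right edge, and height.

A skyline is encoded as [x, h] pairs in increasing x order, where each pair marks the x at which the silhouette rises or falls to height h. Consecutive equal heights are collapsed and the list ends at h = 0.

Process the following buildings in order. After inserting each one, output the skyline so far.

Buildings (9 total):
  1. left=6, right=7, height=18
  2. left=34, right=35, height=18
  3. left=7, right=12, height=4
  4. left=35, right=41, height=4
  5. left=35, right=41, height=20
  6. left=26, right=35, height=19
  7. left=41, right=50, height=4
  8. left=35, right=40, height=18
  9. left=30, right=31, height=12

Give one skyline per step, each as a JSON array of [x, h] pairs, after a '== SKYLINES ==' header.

== SKYLINES ==
[[6,18],[7,0]]
[[6,18],[7,0],[34,18],[35,0]]
[[6,18],[7,4],[12,0],[34,18],[35,0]]
[[6,18],[7,4],[12,0],[34,18],[35,4],[41,0]]
[[6,18],[7,4],[12,0],[34,18],[35,20],[41,0]]
[[6,18],[7,4],[12,0],[26,19],[35,20],[41,0]]
[[6,18],[7,4],[12,0],[26,19],[35,20],[41,4],[50,0]]
[[6,18],[7,4],[12,0],[26,19],[35,20],[41,4],[50,0]]
[[6,18],[7,4],[12,0],[26,19],[35,20],[41,4],[50,0]]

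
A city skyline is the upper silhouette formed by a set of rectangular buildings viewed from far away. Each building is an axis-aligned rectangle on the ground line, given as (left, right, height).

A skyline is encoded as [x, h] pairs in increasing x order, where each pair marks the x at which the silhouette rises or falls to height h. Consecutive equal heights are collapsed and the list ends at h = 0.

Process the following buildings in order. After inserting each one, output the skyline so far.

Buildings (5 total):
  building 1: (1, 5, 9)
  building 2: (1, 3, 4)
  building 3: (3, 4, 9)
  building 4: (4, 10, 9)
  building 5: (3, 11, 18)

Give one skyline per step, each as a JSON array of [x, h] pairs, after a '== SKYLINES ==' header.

== SKYLINES ==
[[1,9],[5,0]]
[[1,9],[5,0]]
[[1,9],[5,0]]
[[1,9],[10,0]]
[[1,9],[3,18],[11,0]]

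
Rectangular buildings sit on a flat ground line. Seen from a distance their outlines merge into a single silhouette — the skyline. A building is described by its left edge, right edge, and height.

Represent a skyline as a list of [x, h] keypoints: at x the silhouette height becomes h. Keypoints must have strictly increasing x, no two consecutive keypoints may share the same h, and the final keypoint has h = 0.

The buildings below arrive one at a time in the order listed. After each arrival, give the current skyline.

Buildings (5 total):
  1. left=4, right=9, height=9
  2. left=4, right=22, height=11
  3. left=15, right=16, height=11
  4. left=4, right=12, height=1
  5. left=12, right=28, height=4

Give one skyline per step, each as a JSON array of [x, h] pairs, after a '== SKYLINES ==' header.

== SKYLINES ==
[[4,9],[9,0]]
[[4,11],[22,0]]
[[4,11],[22,0]]
[[4,11],[22,0]]
[[4,11],[22,4],[28,0]]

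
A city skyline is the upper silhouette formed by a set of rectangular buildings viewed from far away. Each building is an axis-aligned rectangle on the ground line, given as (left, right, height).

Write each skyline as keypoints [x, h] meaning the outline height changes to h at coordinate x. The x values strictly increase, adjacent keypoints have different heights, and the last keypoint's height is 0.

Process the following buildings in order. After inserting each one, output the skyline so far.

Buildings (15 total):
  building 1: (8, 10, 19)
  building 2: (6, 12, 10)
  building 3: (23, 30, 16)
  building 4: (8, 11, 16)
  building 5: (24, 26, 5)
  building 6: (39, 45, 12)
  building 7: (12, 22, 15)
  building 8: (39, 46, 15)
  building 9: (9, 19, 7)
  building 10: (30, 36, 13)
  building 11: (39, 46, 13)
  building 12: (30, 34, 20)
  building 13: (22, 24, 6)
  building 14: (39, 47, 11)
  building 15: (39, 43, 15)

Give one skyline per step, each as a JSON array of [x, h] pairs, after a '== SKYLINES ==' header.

== SKYLINES ==
[[8,19],[10,0]]
[[6,10],[8,19],[10,10],[12,0]]
[[6,10],[8,19],[10,10],[12,0],[23,16],[30,0]]
[[6,10],[8,19],[10,16],[11,10],[12,0],[23,16],[30,0]]
[[6,10],[8,19],[10,16],[11,10],[12,0],[23,16],[30,0]]
[[6,10],[8,19],[10,16],[11,10],[12,0],[23,16],[30,0],[39,12],[45,0]]
[[6,10],[8,19],[10,16],[11,10],[12,15],[22,0],[23,16],[30,0],[39,12],[45,0]]
[[6,10],[8,19],[10,16],[11,10],[12,15],[22,0],[23,16],[30,0],[39,15],[46,0]]
[[6,10],[8,19],[10,16],[11,10],[12,15],[22,0],[23,16],[30,0],[39,15],[46,0]]
[[6,10],[8,19],[10,16],[11,10],[12,15],[22,0],[23,16],[30,13],[36,0],[39,15],[46,0]]
[[6,10],[8,19],[10,16],[11,10],[12,15],[22,0],[23,16],[30,13],[36,0],[39,15],[46,0]]
[[6,10],[8,19],[10,16],[11,10],[12,15],[22,0],[23,16],[30,20],[34,13],[36,0],[39,15],[46,0]]
[[6,10],[8,19],[10,16],[11,10],[12,15],[22,6],[23,16],[30,20],[34,13],[36,0],[39,15],[46,0]]
[[6,10],[8,19],[10,16],[11,10],[12,15],[22,6],[23,16],[30,20],[34,13],[36,0],[39,15],[46,11],[47,0]]
[[6,10],[8,19],[10,16],[11,10],[12,15],[22,6],[23,16],[30,20],[34,13],[36,0],[39,15],[46,11],[47,0]]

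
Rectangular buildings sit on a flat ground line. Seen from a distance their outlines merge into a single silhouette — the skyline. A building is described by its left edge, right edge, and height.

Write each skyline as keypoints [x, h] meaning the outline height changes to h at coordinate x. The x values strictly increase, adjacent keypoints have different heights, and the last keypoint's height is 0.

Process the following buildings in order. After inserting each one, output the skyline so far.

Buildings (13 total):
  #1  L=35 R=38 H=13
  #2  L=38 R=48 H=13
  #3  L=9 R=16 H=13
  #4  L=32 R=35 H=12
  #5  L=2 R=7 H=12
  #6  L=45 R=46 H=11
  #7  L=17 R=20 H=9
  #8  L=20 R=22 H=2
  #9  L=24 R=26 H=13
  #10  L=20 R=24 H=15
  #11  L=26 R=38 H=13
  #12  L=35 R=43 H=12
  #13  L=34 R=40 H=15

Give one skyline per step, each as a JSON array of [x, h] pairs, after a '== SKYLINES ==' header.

== SKYLINES ==
[[35,13],[38,0]]
[[35,13],[48,0]]
[[9,13],[16,0],[35,13],[48,0]]
[[9,13],[16,0],[32,12],[35,13],[48,0]]
[[2,12],[7,0],[9,13],[16,0],[32,12],[35,13],[48,0]]
[[2,12],[7,0],[9,13],[16,0],[32,12],[35,13],[48,0]]
[[2,12],[7,0],[9,13],[16,0],[17,9],[20,0],[32,12],[35,13],[48,0]]
[[2,12],[7,0],[9,13],[16,0],[17,9],[20,2],[22,0],[32,12],[35,13],[48,0]]
[[2,12],[7,0],[9,13],[16,0],[17,9],[20,2],[22,0],[24,13],[26,0],[32,12],[35,13],[48,0]]
[[2,12],[7,0],[9,13],[16,0],[17,9],[20,15],[24,13],[26,0],[32,12],[35,13],[48,0]]
[[2,12],[7,0],[9,13],[16,0],[17,9],[20,15],[24,13],[48,0]]
[[2,12],[7,0],[9,13],[16,0],[17,9],[20,15],[24,13],[48,0]]
[[2,12],[7,0],[9,13],[16,0],[17,9],[20,15],[24,13],[34,15],[40,13],[48,0]]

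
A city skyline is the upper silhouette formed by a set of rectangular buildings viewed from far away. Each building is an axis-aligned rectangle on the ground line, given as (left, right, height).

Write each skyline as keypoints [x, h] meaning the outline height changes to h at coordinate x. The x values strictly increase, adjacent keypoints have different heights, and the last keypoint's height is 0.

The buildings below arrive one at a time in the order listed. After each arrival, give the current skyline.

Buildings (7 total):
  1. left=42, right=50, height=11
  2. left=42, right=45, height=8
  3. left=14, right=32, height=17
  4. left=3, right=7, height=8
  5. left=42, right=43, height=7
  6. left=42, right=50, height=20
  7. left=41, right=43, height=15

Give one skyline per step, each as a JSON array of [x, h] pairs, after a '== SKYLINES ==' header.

== SKYLINES ==
[[42,11],[50,0]]
[[42,11],[50,0]]
[[14,17],[32,0],[42,11],[50,0]]
[[3,8],[7,0],[14,17],[32,0],[42,11],[50,0]]
[[3,8],[7,0],[14,17],[32,0],[42,11],[50,0]]
[[3,8],[7,0],[14,17],[32,0],[42,20],[50,0]]
[[3,8],[7,0],[14,17],[32,0],[41,15],[42,20],[50,0]]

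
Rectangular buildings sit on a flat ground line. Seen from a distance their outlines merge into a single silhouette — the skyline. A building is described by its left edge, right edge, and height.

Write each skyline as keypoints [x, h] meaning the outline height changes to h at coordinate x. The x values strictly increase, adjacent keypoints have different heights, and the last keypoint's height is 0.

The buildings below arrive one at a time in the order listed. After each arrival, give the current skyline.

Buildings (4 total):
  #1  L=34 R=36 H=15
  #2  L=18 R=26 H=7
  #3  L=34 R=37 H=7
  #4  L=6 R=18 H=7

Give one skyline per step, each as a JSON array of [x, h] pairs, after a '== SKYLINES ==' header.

== SKYLINES ==
[[34,15],[36,0]]
[[18,7],[26,0],[34,15],[36,0]]
[[18,7],[26,0],[34,15],[36,7],[37,0]]
[[6,7],[26,0],[34,15],[36,7],[37,0]]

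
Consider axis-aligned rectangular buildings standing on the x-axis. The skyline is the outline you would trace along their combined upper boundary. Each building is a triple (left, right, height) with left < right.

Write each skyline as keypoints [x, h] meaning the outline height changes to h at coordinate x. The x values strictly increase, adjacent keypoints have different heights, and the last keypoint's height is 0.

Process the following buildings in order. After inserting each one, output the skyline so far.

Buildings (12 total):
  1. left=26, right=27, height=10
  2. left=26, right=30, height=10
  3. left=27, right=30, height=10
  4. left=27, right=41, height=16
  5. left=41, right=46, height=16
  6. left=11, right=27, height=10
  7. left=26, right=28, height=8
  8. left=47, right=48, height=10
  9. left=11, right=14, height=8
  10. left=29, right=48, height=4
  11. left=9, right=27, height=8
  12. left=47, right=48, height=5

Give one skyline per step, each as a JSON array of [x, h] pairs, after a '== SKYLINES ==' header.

== SKYLINES ==
[[26,10],[27,0]]
[[26,10],[30,0]]
[[26,10],[30,0]]
[[26,10],[27,16],[41,0]]
[[26,10],[27,16],[46,0]]
[[11,10],[27,16],[46,0]]
[[11,10],[27,16],[46,0]]
[[11,10],[27,16],[46,0],[47,10],[48,0]]
[[11,10],[27,16],[46,0],[47,10],[48,0]]
[[11,10],[27,16],[46,4],[47,10],[48,0]]
[[9,8],[11,10],[27,16],[46,4],[47,10],[48,0]]
[[9,8],[11,10],[27,16],[46,4],[47,10],[48,0]]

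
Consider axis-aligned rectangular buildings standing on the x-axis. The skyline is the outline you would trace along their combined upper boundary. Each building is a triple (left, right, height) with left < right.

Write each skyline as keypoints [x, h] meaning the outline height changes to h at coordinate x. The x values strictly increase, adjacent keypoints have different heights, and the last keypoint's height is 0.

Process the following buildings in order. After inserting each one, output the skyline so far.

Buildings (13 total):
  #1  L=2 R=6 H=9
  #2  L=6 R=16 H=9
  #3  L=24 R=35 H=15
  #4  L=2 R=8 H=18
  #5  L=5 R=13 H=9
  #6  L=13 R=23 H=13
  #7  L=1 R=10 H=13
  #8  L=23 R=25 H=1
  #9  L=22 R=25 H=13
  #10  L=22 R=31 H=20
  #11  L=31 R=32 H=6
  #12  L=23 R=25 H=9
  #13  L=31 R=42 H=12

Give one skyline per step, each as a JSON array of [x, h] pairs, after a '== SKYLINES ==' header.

== SKYLINES ==
[[2,9],[6,0]]
[[2,9],[16,0]]
[[2,9],[16,0],[24,15],[35,0]]
[[2,18],[8,9],[16,0],[24,15],[35,0]]
[[2,18],[8,9],[16,0],[24,15],[35,0]]
[[2,18],[8,9],[13,13],[23,0],[24,15],[35,0]]
[[1,13],[2,18],[8,13],[10,9],[13,13],[23,0],[24,15],[35,0]]
[[1,13],[2,18],[8,13],[10,9],[13,13],[23,1],[24,15],[35,0]]
[[1,13],[2,18],[8,13],[10,9],[13,13],[24,15],[35,0]]
[[1,13],[2,18],[8,13],[10,9],[13,13],[22,20],[31,15],[35,0]]
[[1,13],[2,18],[8,13],[10,9],[13,13],[22,20],[31,15],[35,0]]
[[1,13],[2,18],[8,13],[10,9],[13,13],[22,20],[31,15],[35,0]]
[[1,13],[2,18],[8,13],[10,9],[13,13],[22,20],[31,15],[35,12],[42,0]]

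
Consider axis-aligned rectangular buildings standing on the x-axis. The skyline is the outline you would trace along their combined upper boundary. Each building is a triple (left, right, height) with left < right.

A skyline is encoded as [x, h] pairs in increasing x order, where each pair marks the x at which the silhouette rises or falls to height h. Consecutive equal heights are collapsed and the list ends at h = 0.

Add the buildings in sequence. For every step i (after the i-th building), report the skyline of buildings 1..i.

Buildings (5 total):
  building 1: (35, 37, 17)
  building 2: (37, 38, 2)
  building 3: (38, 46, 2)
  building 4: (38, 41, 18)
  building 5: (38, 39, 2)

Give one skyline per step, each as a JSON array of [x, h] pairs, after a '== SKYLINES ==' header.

== SKYLINES ==
[[35,17],[37,0]]
[[35,17],[37,2],[38,0]]
[[35,17],[37,2],[46,0]]
[[35,17],[37,2],[38,18],[41,2],[46,0]]
[[35,17],[37,2],[38,18],[41,2],[46,0]]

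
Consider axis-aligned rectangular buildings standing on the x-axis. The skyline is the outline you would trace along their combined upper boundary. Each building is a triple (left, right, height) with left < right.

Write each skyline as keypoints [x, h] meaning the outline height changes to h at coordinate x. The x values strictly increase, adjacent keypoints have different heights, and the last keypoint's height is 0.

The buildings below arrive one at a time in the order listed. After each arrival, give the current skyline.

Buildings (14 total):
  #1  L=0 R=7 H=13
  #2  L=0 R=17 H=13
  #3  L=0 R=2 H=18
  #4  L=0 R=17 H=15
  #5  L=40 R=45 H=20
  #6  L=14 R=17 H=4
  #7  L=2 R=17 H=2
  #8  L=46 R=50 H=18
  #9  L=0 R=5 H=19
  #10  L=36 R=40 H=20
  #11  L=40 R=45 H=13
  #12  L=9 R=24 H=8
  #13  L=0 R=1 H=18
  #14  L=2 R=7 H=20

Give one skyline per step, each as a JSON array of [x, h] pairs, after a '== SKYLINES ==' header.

== SKYLINES ==
[[0,13],[7,0]]
[[0,13],[17,0]]
[[0,18],[2,13],[17,0]]
[[0,18],[2,15],[17,0]]
[[0,18],[2,15],[17,0],[40,20],[45,0]]
[[0,18],[2,15],[17,0],[40,20],[45,0]]
[[0,18],[2,15],[17,0],[40,20],[45,0]]
[[0,18],[2,15],[17,0],[40,20],[45,0],[46,18],[50,0]]
[[0,19],[5,15],[17,0],[40,20],[45,0],[46,18],[50,0]]
[[0,19],[5,15],[17,0],[36,20],[45,0],[46,18],[50,0]]
[[0,19],[5,15],[17,0],[36,20],[45,0],[46,18],[50,0]]
[[0,19],[5,15],[17,8],[24,0],[36,20],[45,0],[46,18],[50,0]]
[[0,19],[5,15],[17,8],[24,0],[36,20],[45,0],[46,18],[50,0]]
[[0,19],[2,20],[7,15],[17,8],[24,0],[36,20],[45,0],[46,18],[50,0]]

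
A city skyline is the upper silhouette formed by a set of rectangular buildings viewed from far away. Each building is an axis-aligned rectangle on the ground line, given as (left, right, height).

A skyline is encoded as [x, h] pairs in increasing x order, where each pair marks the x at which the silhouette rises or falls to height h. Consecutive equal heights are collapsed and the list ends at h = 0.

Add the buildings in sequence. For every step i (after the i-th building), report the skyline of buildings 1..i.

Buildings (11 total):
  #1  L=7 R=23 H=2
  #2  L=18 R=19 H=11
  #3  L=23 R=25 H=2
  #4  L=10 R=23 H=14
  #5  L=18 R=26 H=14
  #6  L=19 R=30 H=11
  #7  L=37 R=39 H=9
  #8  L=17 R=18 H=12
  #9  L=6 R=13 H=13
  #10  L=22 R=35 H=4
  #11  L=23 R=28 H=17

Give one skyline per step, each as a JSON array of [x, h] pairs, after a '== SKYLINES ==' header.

== SKYLINES ==
[[7,2],[23,0]]
[[7,2],[18,11],[19,2],[23,0]]
[[7,2],[18,11],[19,2],[25,0]]
[[7,2],[10,14],[23,2],[25,0]]
[[7,2],[10,14],[26,0]]
[[7,2],[10,14],[26,11],[30,0]]
[[7,2],[10,14],[26,11],[30,0],[37,9],[39,0]]
[[7,2],[10,14],[26,11],[30,0],[37,9],[39,0]]
[[6,13],[10,14],[26,11],[30,0],[37,9],[39,0]]
[[6,13],[10,14],[26,11],[30,4],[35,0],[37,9],[39,0]]
[[6,13],[10,14],[23,17],[28,11],[30,4],[35,0],[37,9],[39,0]]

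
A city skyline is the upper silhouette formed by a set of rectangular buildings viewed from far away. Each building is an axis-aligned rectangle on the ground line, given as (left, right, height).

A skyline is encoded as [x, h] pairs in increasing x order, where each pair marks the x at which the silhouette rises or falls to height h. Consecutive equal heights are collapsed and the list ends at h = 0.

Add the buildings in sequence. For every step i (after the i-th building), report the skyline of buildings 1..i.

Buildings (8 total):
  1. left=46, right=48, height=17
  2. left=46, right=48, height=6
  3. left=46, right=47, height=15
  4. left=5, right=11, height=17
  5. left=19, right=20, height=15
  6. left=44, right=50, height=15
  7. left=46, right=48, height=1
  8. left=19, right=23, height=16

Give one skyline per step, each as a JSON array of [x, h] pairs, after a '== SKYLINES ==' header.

== SKYLINES ==
[[46,17],[48,0]]
[[46,17],[48,0]]
[[46,17],[48,0]]
[[5,17],[11,0],[46,17],[48,0]]
[[5,17],[11,0],[19,15],[20,0],[46,17],[48,0]]
[[5,17],[11,0],[19,15],[20,0],[44,15],[46,17],[48,15],[50,0]]
[[5,17],[11,0],[19,15],[20,0],[44,15],[46,17],[48,15],[50,0]]
[[5,17],[11,0],[19,16],[23,0],[44,15],[46,17],[48,15],[50,0]]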